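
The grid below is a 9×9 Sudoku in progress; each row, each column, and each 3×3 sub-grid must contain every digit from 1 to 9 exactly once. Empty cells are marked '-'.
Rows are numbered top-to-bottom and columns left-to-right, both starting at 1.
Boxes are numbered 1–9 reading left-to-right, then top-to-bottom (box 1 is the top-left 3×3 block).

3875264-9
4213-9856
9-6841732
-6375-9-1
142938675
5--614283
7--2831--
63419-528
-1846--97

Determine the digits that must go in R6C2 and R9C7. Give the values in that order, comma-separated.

For R6C2:
  Consider where 7 can go in row 6.
  R6C3 is out (column 3 already has a 7).
  So the only cell in row 6 that can hold 7 is R6C2.
  So R6C2 = 7.
For R9C7:
  Row 9 already contains {1, 4, 6, 7, 8, 9}.
  Column 7 already contains {1, 2, 4, 5, 6, 7, 8, 9}.
  Its 3×3 block (box 9) already contains {1, 2, 5, 7, 8, 9}.
  The only value from 1–9 not eliminated is 3, so R9C7 = 3.

7,3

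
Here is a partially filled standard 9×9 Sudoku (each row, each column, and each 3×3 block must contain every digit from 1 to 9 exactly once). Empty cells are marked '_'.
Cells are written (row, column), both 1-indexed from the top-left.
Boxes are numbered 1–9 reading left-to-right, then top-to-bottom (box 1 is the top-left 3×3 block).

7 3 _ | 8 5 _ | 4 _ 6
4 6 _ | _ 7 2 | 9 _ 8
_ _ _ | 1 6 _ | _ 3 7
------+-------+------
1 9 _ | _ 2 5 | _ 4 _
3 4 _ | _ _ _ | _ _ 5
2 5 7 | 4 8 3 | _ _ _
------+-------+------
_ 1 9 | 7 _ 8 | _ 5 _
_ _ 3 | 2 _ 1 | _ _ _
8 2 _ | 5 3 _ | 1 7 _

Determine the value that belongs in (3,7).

Cell (3,7) itself could take any of {2, 5} by direct elimination.
Consider where 5 can go in box 3.
(1,8) is out (row 1 already has a 5).
(2,8) is out (column 8 already has a 5).
So the only cell in box 3 that can hold 5 is (3,7).
Therefore (3,7) = 5.

5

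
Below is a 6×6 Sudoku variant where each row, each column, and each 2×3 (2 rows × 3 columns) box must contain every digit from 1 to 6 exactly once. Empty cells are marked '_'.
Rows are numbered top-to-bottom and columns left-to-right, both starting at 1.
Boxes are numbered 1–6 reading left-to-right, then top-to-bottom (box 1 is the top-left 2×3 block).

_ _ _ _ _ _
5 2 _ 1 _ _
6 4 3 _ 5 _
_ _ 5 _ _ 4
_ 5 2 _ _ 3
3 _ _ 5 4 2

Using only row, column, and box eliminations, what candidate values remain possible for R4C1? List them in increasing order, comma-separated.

1,2

Row 4 already contains {4, 5}.
Column 1 already contains {3, 5, 6}.
Its 2×3 block (box 3) already contains {3, 4, 5, 6}.
Removing those from 1–6 leaves {1, 2} as the candidates for R4C1.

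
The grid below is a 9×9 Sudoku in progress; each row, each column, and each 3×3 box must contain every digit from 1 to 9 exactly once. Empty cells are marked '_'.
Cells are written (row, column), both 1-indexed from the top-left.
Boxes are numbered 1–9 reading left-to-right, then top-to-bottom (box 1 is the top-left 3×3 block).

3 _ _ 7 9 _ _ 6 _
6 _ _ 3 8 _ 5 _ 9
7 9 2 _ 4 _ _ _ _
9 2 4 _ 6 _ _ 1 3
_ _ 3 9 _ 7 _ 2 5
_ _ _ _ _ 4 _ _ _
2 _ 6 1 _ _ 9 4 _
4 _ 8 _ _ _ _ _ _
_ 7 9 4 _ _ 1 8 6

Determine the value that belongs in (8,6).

9

Cell (8,6) itself could take any of {2, 3, 5, 6, 9} by direct elimination.
Consider where 9 can go in box 8.
(7,5) is out (row 7 already has a 9). (7,6) is out (row 7 already has a 9). (8,4) is out (column 4 already has a 9). (8,5) is out (column 5 already has a 9). The remaining empty cells in box 8 are similarly blocked.
So the only cell in box 8 that can hold 9 is (8,6).
Therefore (8,6) = 9.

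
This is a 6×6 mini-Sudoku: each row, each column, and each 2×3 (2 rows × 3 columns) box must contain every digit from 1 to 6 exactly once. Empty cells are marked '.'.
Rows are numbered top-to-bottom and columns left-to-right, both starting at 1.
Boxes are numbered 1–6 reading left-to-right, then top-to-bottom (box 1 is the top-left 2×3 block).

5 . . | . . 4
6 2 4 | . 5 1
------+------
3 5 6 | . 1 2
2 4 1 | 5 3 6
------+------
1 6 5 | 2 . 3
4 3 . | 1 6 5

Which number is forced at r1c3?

3

Row 1 already contains {4, 5}.
Column 3 already contains {1, 4, 5, 6}.
Its 2×3 block (box 1) already contains {2, 4, 5, 6}.
The only value from 1–6 not eliminated is 3, so r1c3 = 3.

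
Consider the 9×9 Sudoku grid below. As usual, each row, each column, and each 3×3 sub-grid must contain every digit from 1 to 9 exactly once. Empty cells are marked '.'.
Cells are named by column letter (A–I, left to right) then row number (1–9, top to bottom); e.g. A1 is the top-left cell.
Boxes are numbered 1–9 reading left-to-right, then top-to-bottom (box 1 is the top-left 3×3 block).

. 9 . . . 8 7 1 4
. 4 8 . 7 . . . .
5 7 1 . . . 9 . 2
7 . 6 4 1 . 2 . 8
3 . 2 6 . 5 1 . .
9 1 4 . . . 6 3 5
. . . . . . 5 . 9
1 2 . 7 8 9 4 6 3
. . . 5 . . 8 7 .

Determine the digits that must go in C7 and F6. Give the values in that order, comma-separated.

For C7:
  Consider where 7 can go in row 7.
  A7 is out (column A already has a 7). B7 is out (column B already has a 7). D7 is out (column D already has a 7). E7 is out (column E already has a 7). The remaining empty cells in row 7 are similarly blocked.
  So the only cell in row 7 that can hold 7 is C7.
  So C7 = 7.
For F6:
  Consider where 7 can go in column F.
  F2 is out (row 2 already has a 7).
  F3 is out (row 3 already has a 7).
  F4 is out (row 4 already has a 7).
  F7 is out (box 8 already has a 7).
  F9 is out (row 9 already has a 7).
  So the only cell in column F that can hold 7 is F6.
  So F6 = 7.

7,7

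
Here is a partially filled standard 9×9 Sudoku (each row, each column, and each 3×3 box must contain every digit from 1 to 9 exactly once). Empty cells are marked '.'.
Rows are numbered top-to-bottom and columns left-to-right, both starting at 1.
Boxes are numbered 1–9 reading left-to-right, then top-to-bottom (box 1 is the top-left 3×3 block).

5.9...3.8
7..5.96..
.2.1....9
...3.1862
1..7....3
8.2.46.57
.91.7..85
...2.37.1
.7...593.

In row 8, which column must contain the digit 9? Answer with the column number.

5

Consider where 9 can go in row 8.
r8c1 is out (box 7 already has a 9).
r8c2 is out (column 2 already has a 9).
r8c3 is out (column 3 already has a 9).
r8c8 is out (box 9 already has a 9).
So the only cell in row 8 that can hold 9 is r8c5.
That is column 5.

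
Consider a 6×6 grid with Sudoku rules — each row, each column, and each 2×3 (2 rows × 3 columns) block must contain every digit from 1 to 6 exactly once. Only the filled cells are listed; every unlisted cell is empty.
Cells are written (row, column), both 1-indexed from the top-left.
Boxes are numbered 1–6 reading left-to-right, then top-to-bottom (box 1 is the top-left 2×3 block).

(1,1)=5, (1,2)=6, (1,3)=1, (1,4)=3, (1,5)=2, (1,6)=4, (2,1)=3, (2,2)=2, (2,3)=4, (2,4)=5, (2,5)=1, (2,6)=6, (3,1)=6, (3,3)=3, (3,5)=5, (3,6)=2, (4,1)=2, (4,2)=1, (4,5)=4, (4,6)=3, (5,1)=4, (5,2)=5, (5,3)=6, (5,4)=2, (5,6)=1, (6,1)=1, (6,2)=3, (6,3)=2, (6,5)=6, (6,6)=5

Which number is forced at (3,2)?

Row 3 already contains {2, 3, 5, 6}.
Column 2 already contains {1, 2, 3, 5, 6}.
Its 2×3 block (box 3) already contains {1, 2, 3, 6}.
The only value from 1–6 not eliminated is 4, so (3,2) = 4.

4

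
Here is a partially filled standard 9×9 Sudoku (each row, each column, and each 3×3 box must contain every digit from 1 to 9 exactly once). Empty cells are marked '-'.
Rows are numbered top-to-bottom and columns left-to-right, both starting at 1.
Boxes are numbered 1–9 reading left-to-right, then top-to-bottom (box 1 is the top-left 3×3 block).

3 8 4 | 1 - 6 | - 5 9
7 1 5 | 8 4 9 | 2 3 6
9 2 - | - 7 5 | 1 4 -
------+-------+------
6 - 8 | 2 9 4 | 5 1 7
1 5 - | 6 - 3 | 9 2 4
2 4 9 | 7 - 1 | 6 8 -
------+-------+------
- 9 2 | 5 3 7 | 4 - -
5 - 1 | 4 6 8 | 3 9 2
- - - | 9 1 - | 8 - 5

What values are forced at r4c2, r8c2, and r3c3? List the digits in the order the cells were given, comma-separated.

For r4c2:
  Row 4 already contains {1, 2, 4, 5, 6, 7, 8, 9}.
  Column 2 already contains {1, 2, 4, 5, 8, 9}.
  Its 3×3 block (box 4) already contains {1, 2, 4, 5, 6, 8, 9}.
  The only value from 1–9 not eliminated is 3, so r4c2 = 3.
For r8c2:
  Row 8 already contains {1, 2, 3, 4, 5, 6, 8, 9}.
  Column 2 already contains {1, 2, 4, 5, 8, 9}.
  Its 3×3 block (box 7) already contains {1, 2, 5, 9}.
  The only value from 1–9 not eliminated is 7, so r8c2 = 7.
For r3c3:
  Row 3 already contains {1, 2, 4, 5, 7, 9}.
  Column 3 already contains {1, 2, 4, 5, 8, 9}.
  Its 3×3 block (box 1) already contains {1, 2, 3, 4, 5, 7, 8, 9}.
  The only value from 1–9 not eliminated is 6, so r3c3 = 6.

3,7,6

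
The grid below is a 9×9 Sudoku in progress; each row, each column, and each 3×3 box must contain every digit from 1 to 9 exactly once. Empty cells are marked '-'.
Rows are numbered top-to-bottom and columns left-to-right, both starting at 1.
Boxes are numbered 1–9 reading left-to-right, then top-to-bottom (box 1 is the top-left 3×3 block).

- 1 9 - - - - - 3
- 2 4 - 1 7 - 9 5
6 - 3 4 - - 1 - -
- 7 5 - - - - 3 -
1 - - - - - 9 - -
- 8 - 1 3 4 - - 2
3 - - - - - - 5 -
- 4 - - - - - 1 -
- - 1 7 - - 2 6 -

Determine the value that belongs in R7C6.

1

Cell R7C6 itself could take any of {1, 2, 6, 8, 9} by direct elimination.
Consider where 1 can go in box 8.
R7C4 is out (column 4 already has a 1). R7C5 is out (column 5 already has a 1). R8C4 is out (row 8 already has a 1). R8C5 is out (row 8 already has a 1). The remaining empty cells in box 8 are similarly blocked.
So the only cell in box 8 that can hold 1 is R7C6.
Therefore R7C6 = 1.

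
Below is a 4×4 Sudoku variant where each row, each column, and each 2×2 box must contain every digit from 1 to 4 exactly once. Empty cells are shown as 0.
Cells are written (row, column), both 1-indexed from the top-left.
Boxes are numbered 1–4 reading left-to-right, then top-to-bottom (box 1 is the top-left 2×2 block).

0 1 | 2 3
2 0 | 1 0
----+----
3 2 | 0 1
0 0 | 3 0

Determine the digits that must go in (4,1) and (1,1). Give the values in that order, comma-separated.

For (4,1):
  Consider where 1 can go in column 1.
  (1,1) is out (row 1 already has a 1).
  So the only cell in column 1 that can hold 1 is (4,1).
  So (4,1) = 1.
For (1,1):
  Row 1 already contains {1, 2, 3}.
  Column 1 already contains {2, 3}.
  Its 2×2 block (box 1) already contains {1, 2}.
  The only value from 1–4 not eliminated is 4, so (1,1) = 4.

1,4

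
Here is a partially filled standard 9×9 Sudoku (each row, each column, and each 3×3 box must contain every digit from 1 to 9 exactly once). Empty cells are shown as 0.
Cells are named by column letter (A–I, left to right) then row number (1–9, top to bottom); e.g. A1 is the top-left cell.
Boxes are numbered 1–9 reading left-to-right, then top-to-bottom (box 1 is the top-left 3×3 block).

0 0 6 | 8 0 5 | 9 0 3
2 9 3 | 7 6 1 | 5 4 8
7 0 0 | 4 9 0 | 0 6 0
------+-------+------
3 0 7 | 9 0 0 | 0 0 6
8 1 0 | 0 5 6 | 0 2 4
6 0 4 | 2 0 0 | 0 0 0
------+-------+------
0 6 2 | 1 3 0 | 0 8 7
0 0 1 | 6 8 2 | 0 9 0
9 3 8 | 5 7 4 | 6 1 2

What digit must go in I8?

Row 8 already contains {1, 2, 6, 8, 9}.
Column I already contains {2, 3, 4, 6, 7, 8}.
Its 3×3 block (box 9) already contains {1, 2, 6, 7, 8, 9}.
The only value from 1–9 not eliminated is 5, so I8 = 5.

5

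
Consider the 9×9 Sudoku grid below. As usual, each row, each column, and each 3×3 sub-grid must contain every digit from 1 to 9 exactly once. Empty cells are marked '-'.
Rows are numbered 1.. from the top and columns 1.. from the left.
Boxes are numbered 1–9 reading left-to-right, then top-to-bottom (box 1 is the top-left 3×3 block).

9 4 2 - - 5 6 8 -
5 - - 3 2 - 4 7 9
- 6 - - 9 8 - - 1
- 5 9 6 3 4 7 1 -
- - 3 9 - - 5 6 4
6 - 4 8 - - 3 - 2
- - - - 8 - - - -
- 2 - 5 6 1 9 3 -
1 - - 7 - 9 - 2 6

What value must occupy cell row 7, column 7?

1

Row 7 already contains {8}.
Column 7 already contains {3, 4, 5, 6, 7, 9}.
Its 3×3 block (box 9) already contains {2, 3, 6, 9}.
The only value from 1–9 not eliminated is 1, so row 7, column 7 = 1.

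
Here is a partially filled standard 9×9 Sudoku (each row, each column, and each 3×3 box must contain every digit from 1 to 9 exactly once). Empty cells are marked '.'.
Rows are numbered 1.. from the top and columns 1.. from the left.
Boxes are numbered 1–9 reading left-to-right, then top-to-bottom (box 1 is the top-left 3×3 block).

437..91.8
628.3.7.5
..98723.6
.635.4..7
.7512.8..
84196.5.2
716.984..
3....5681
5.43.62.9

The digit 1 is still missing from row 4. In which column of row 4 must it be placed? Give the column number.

Consider where 1 can go in row 4.
row 4, column 1 is out (box 4 already has a 1).
row 4, column 5 is out (box 5 already has a 1).
row 4, column 7 is out (column 7 already has a 1).
So the only cell in row 4 that can hold 1 is row 4, column 8.
That is column 8.

8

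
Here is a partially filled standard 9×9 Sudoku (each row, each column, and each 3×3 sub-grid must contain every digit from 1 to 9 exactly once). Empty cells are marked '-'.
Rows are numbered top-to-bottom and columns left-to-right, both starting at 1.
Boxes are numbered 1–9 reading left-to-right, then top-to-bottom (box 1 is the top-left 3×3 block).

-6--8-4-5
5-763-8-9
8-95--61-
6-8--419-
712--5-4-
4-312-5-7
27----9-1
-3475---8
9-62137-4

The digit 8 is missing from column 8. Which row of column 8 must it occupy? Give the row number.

Consider where 8 can go in column 8.
r1c8 is out (row 1 already has a 8).
r2c8 is out (row 2 already has a 8).
r7c8 is out (box 9 already has a 8).
r8c8 is out (row 8 already has a 8).
r9c8 is out (box 9 already has a 8).
So the only cell in column 8 that can hold 8 is r6c8.
That is row 6.

6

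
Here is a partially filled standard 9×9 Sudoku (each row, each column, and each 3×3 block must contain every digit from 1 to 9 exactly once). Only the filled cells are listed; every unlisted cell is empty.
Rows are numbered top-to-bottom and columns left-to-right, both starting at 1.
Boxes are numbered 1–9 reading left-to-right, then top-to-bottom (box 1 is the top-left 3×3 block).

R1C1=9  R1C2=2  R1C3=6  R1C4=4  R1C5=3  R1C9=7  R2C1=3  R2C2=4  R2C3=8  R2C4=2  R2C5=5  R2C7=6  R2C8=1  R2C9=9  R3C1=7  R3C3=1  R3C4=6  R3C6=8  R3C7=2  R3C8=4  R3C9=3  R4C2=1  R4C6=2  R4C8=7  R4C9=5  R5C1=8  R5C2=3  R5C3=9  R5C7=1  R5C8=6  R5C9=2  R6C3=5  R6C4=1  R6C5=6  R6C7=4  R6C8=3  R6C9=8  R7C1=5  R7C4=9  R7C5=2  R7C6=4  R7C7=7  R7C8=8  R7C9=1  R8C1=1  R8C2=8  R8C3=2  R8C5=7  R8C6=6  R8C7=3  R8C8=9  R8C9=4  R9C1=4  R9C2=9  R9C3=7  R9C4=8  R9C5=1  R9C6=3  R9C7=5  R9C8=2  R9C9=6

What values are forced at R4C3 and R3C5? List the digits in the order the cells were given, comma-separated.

4,9

For R4C3:
  Row 4 already contains {1, 2, 5, 7}.
  Column 3 already contains {1, 2, 5, 6, 7, 8, 9}.
  Its 3×3 block (box 4) already contains {1, 3, 5, 8, 9}.
  The only value from 1–9 not eliminated is 4, so R4C3 = 4.
For R3C5:
  Row 3 already contains {1, 2, 3, 4, 6, 7, 8}.
  Column 5 already contains {1, 2, 3, 5, 6, 7}.
  Its 3×3 block (box 2) already contains {2, 3, 4, 5, 6, 8}.
  The only value from 1–9 not eliminated is 9, so R3C5 = 9.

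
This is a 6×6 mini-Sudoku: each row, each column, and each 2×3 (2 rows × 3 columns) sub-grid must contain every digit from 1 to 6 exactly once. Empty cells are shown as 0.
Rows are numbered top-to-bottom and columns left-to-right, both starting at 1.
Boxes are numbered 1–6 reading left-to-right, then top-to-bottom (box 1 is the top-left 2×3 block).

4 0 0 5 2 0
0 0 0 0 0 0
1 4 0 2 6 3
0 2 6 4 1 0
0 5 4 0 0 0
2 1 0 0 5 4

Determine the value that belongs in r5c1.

Cell r5c1 itself could take any of {3, 6} by direct elimination.
Consider where 6 can go in box 5.
r6c3 is out (column 3 already has a 6).
So the only cell in box 5 that can hold 6 is r5c1.
Therefore r5c1 = 6.

6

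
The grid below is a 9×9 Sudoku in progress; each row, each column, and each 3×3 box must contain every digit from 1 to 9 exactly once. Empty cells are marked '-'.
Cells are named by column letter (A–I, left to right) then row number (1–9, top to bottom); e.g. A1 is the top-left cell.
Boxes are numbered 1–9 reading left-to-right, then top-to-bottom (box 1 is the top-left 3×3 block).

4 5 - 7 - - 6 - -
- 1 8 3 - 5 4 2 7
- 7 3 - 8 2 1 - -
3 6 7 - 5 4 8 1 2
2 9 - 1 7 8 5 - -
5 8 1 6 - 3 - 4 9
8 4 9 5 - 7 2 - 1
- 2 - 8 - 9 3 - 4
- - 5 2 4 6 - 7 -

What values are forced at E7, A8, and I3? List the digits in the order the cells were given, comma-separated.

3,7,5

For E7:
  Row 7 already contains {1, 2, 4, 5, 7, 8, 9}.
  Column E already contains {4, 5, 7, 8}.
  Its 3×3 block (box 8) already contains {2, 4, 5, 6, 7, 8, 9}.
  The only value from 1–9 not eliminated is 3, so E7 = 3.
For A8:
  Consider where 7 can go in row 8.
  C8 is out (column C already has a 7).
  E8 is out (column E already has a 7).
  H8 is out (column H already has a 7).
  So the only cell in row 8 that can hold 7 is A8.
  So A8 = 7.
For I3:
  Row 3 already contains {1, 2, 3, 7, 8}.
  Column I already contains {1, 2, 4, 7, 9}.
  Its 3×3 block (box 3) already contains {1, 2, 4, 6, 7}.
  The only value from 1–9 not eliminated is 5, so I3 = 5.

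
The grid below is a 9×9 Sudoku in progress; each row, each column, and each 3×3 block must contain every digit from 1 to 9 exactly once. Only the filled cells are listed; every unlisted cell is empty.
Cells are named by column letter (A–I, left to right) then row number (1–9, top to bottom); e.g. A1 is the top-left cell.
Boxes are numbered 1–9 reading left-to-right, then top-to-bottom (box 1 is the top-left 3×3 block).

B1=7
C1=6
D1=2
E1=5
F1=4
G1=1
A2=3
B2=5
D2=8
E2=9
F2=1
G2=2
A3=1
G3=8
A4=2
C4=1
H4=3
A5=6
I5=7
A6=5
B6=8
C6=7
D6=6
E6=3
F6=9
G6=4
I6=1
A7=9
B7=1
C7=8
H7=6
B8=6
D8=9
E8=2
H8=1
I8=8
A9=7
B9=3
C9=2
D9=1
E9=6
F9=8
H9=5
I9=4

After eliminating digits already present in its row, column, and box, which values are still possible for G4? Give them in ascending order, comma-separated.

5,6,9

Row 4 already contains {1, 2, 3}.
Column G already contains {1, 2, 4, 8}.
Its 3×3 block (box 6) already contains {1, 3, 4, 7}.
Removing those from 1–9 leaves {5, 6, 9} as the candidates for G4.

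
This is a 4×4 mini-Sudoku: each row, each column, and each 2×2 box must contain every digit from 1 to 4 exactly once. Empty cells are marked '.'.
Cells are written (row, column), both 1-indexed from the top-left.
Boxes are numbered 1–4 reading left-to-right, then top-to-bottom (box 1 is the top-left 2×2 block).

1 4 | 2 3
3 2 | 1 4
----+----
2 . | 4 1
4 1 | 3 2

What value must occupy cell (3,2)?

3

Row 3 already contains {1, 2, 4}.
Column 2 already contains {1, 2, 4}.
Its 2×2 block (box 3) already contains {1, 2, 4}.
The only value from 1–4 not eliminated is 3, so (3,2) = 3.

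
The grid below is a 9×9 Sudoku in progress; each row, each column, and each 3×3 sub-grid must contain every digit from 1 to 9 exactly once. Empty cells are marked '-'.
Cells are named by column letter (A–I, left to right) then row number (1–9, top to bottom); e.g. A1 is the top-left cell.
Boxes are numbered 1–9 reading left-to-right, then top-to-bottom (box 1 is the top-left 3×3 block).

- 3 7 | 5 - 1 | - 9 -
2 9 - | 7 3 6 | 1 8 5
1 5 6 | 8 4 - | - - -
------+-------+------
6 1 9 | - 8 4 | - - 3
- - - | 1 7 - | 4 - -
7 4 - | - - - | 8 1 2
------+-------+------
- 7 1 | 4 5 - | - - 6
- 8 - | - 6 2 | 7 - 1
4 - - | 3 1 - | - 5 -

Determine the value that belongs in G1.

6

Cell G1 itself could take any of {2, 6} by direct elimination.
Consider where 6 can go in column G.
G3 is out (row 3 already has a 6).
G4 is out (row 4 already has a 6).
G7 is out (row 7 already has a 6).
G9 is out (box 9 already has a 6).
So the only cell in column G that can hold 6 is G1.
Therefore G1 = 6.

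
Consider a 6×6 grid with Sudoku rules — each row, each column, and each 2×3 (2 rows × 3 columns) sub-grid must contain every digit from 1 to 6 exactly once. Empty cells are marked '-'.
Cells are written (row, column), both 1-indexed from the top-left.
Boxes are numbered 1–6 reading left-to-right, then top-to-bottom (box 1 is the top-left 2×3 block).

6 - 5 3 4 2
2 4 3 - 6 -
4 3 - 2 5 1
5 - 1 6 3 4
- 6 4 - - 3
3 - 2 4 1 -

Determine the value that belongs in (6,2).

Row 6 already contains {1, 2, 3, 4}.
Column 2 already contains {3, 4, 6}.
Its 2×3 block (box 5) already contains {2, 3, 4, 6}.
The only value from 1–6 not eliminated is 5, so (6,2) = 5.

5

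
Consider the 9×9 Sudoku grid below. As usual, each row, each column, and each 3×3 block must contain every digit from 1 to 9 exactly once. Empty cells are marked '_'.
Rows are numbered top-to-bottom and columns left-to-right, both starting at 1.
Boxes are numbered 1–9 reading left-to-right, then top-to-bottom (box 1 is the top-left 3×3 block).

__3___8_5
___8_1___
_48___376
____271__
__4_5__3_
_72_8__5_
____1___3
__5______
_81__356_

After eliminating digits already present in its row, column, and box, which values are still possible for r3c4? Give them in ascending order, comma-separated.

2,5,9

Row 3 already contains {3, 4, 6, 7, 8}.
Column 4 already contains {8}.
Its 3×3 block (box 2) already contains {1, 8}.
Removing those from 1–9 leaves {2, 5, 9} as the candidates for r3c4.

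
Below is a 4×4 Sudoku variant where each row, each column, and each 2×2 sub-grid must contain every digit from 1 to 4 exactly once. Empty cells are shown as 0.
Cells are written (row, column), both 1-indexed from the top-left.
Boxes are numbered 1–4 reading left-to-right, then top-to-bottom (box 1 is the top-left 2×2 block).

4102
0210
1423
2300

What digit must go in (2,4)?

4

Row 2 already contains {1, 2}.
Column 4 already contains {2, 3}.
Its 2×2 block (box 2) already contains {1, 2}.
The only value from 1–4 not eliminated is 4, so (2,4) = 4.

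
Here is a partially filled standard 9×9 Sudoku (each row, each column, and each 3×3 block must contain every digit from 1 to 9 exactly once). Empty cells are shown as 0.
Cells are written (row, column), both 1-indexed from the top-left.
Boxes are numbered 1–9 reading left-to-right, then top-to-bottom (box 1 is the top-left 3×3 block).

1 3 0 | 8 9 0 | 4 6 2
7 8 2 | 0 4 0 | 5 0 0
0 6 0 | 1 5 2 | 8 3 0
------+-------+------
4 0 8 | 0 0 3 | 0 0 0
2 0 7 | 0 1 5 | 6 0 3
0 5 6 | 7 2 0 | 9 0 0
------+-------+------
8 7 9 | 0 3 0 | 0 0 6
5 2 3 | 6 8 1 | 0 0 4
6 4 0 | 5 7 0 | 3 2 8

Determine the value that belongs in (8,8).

Cell (8,8) itself could take any of {7, 9} by direct elimination.
Consider where 9 can go in row 8.
(8,7) is out (column 7 already has a 9).
So the only cell in row 8 that can hold 9 is (8,8).
Therefore (8,8) = 9.

9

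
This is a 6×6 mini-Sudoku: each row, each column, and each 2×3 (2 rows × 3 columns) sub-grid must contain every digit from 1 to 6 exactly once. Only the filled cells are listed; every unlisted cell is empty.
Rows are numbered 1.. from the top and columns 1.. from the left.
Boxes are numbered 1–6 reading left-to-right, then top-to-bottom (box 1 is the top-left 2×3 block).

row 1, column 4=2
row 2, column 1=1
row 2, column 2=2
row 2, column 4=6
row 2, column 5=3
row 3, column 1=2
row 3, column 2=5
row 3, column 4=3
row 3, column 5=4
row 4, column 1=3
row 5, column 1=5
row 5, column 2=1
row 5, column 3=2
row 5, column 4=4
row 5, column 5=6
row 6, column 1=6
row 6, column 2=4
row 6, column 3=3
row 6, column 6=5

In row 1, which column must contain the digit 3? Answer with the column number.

2

Consider where 3 can go in row 1.
row 1, column 1 is out (column 1 already has a 3).
row 1, column 3 is out (column 3 already has a 3).
row 1, column 5 is out (column 5 already has a 3).
row 1, column 6 is out (box 2 already has a 3).
So the only cell in row 1 that can hold 3 is row 1, column 2.
That is column 2.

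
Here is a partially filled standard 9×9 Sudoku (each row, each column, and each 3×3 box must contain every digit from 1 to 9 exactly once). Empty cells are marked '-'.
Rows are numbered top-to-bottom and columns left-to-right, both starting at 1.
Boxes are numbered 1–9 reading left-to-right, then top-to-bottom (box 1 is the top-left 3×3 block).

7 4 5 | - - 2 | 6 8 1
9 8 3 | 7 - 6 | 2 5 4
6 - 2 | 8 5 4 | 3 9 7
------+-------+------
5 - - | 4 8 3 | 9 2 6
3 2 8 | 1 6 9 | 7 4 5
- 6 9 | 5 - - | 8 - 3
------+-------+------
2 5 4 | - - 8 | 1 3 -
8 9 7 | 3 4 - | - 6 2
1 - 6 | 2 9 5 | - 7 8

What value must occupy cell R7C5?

7

Row 7 already contains {1, 2, 3, 4, 5, 8}.
Column 5 already contains {4, 5, 6, 8, 9}.
Its 3×3 block (box 8) already contains {2, 3, 4, 5, 8, 9}.
The only value from 1–9 not eliminated is 7, so R7C5 = 7.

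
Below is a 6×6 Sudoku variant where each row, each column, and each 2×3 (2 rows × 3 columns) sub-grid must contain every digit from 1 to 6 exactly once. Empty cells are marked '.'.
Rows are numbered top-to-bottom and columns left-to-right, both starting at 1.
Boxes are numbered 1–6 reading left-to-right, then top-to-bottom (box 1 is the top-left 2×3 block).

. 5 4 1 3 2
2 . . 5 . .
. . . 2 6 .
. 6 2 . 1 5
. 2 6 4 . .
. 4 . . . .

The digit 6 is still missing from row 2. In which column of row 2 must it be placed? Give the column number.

Consider where 6 can go in row 2.
R2C2 is out (column 2 already has a 6).
R2C3 is out (column 3 already has a 6).
R2C5 is out (column 5 already has a 6).
So the only cell in row 2 that can hold 6 is R2C6.
That is column 6.

6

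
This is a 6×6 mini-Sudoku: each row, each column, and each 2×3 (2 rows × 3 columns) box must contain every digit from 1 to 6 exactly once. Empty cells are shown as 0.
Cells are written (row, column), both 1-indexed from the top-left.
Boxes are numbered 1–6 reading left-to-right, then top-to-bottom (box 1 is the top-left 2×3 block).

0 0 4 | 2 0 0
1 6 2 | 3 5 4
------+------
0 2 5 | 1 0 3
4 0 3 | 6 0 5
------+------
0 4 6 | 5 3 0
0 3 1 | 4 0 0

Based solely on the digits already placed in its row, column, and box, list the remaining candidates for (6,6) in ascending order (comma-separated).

Row 6 already contains {1, 3, 4}.
Column 6 already contains {3, 4, 5}.
Its 2×3 block (box 6) already contains {3, 4, 5}.
Removing those from 1–6 leaves {2, 6} as the candidates for (6,6).

2,6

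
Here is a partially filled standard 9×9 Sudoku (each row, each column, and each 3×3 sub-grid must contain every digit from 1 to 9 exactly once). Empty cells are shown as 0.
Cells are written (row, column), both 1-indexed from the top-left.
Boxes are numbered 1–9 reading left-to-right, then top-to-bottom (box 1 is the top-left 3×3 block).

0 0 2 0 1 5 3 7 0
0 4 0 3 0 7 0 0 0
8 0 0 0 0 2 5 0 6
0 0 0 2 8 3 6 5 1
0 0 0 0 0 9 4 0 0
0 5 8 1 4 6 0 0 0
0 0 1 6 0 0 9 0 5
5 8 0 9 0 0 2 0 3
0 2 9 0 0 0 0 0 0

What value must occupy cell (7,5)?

Cell (7,5) itself could take any of {2, 3, 7} by direct elimination.
Consider where 2 can go in column 5.
(2,5) is out (box 2 already has a 2).
(3,5) is out (row 3 already has a 2).
(5,5) is out (box 5 already has a 2).
(8,5) is out (row 8 already has a 2).
(9,5) is out (row 9 already has a 2).
So the only cell in column 5 that can hold 2 is (7,5).
Therefore (7,5) = 2.

2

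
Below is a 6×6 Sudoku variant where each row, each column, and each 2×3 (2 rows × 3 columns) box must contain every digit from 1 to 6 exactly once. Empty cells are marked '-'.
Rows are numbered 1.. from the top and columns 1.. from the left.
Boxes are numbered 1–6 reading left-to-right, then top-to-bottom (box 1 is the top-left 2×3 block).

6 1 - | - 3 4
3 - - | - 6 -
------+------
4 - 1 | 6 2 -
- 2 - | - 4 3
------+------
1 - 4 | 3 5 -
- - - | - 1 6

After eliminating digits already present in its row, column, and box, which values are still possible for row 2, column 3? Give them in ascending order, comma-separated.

Row 2 already contains {3, 6}.
Column 3 already contains {1, 4}.
Its 2×3 block (box 1) already contains {1, 3, 6}.
Removing those from 1–6 leaves {2, 5} as the candidates for row 2, column 3.

2,5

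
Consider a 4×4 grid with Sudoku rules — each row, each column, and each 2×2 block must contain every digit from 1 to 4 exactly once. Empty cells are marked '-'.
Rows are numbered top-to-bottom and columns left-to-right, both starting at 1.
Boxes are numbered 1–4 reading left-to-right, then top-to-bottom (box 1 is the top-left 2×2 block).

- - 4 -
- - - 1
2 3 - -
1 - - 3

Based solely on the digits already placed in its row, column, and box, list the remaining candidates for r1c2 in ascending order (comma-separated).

Row 1 already contains {4}.
Column 2 already contains {3}.
Its 2×2 block (box 1) already contains {}.
Removing those from 1–4 leaves {1, 2} as the candidates for r1c2.

1,2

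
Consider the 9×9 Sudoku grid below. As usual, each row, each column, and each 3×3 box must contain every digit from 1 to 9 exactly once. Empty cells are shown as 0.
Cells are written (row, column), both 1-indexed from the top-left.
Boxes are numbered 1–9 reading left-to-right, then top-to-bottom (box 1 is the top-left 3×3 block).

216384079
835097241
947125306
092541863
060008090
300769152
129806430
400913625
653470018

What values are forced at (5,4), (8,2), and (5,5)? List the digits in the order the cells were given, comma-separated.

2,7,3

For (5,4):
  Row 5 already contains {6, 8, 9}.
  Column 4 already contains {1, 3, 4, 5, 7, 8, 9}.
  Its 3×3 block (box 5) already contains {1, 4, 5, 6, 7, 8, 9}.
  The only value from 1–9 not eliminated is 2, so (5,4) = 2.
For (8,2):
  Consider where 7 can go in row 8.
  (8,3) is out (column 3 already has a 7).
  So the only cell in row 8 that can hold 7 is (8,2).
  So (8,2) = 7.
For (5,5):
  Row 5 already contains {6, 8, 9}.
  Column 5 already contains {1, 2, 4, 6, 7, 8, 9}.
  Its 3×3 block (box 5) already contains {1, 4, 5, 6, 7, 8, 9}.
  The only value from 1–9 not eliminated is 3, so (5,5) = 3.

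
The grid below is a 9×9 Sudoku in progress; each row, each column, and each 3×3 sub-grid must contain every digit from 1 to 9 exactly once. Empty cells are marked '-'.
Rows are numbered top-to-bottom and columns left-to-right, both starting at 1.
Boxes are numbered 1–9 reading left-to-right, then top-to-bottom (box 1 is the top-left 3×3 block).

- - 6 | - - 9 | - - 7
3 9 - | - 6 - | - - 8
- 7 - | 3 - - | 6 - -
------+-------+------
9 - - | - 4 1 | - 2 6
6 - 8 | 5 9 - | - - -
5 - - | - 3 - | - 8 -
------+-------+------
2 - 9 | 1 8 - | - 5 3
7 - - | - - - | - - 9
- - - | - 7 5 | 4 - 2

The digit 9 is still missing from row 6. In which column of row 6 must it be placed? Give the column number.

7

Consider where 9 can go in row 6.
R6C2 is out (column 2 already has a 9).
R6C3 is out (column 3 already has a 9).
R6C4 is out (box 5 already has a 9).
R6C6 is out (column 6 already has a 9).
R6C9 is out (column 9 already has a 9).
So the only cell in row 6 that can hold 9 is R6C7.
That is column 7.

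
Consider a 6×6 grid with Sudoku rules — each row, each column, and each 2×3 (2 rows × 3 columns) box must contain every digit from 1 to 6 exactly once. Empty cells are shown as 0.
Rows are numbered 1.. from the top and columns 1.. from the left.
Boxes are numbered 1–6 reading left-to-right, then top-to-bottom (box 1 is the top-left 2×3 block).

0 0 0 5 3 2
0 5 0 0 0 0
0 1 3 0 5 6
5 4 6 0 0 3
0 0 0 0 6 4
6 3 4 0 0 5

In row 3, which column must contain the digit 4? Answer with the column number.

Consider where 4 can go in row 3.
row 3, column 1 is out (box 3 already has a 4).
So the only cell in row 3 that can hold 4 is row 3, column 4.
That is column 4.

4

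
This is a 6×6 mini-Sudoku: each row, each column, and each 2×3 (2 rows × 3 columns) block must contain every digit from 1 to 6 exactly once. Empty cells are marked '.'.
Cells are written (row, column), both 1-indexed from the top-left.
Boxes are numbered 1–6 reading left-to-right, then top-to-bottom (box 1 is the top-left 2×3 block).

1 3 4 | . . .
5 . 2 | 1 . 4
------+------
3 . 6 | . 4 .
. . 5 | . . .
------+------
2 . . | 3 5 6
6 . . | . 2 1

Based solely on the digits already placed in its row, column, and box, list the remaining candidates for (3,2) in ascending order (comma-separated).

1,2

Row 3 already contains {3, 4, 6}.
Column 2 already contains {3}.
Its 2×3 block (box 3) already contains {3, 5, 6}.
Removing those from 1–6 leaves {1, 2} as the candidates for (3,2).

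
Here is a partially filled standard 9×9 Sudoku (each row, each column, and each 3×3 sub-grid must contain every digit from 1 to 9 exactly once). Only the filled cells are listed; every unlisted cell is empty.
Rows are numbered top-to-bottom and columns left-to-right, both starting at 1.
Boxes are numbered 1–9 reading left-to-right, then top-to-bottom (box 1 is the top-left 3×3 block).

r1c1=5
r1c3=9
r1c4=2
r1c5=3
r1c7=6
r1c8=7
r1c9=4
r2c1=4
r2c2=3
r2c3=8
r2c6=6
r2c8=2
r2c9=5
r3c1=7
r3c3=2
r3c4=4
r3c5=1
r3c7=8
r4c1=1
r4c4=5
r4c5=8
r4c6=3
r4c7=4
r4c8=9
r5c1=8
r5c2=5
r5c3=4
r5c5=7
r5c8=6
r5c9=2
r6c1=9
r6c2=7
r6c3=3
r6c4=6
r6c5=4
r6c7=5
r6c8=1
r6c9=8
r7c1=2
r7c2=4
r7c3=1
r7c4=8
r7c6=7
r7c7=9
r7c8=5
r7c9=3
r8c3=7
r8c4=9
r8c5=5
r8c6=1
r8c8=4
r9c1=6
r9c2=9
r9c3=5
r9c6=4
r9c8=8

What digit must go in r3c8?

3

Row 3 already contains {1, 2, 4, 7, 8}.
Column 8 already contains {1, 2, 4, 5, 6, 7, 8, 9}.
Its 3×3 block (box 3) already contains {2, 4, 5, 6, 7, 8}.
The only value from 1–9 not eliminated is 3, so r3c8 = 3.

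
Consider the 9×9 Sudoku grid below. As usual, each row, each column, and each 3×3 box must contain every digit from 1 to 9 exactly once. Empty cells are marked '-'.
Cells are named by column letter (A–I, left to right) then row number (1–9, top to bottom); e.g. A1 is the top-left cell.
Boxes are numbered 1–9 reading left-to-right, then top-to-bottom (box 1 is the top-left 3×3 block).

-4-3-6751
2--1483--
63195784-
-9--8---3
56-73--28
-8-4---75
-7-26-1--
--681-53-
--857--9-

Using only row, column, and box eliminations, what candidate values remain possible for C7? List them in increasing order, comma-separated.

Row 7 already contains {1, 2, 6, 7}.
Column C already contains {1, 6, 8}.
Its 3×3 block (box 7) already contains {6, 7, 8}.
Removing those from 1–9 leaves {3, 4, 5, 9} as the candidates for C7.

3,4,5,9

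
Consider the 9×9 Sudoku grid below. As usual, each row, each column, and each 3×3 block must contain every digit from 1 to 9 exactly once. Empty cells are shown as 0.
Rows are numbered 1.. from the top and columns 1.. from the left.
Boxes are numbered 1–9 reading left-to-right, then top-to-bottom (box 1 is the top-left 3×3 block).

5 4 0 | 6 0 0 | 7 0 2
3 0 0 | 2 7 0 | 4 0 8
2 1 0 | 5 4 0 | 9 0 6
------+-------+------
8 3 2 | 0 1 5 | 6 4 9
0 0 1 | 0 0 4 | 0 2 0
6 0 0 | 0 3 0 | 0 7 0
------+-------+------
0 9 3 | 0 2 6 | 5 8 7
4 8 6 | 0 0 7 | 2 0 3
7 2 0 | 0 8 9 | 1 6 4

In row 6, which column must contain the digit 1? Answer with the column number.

9

Consider where 1 can go in row 6.
row 6, column 2 is out (column 2 already has a 1).
row 6, column 3 is out (column 3 already has a 1).
row 6, column 4 is out (box 5 already has a 1).
row 6, column 6 is out (box 5 already has a 1).
row 6, column 7 is out (column 7 already has a 1).
So the only cell in row 6 that can hold 1 is row 6, column 9.
That is column 9.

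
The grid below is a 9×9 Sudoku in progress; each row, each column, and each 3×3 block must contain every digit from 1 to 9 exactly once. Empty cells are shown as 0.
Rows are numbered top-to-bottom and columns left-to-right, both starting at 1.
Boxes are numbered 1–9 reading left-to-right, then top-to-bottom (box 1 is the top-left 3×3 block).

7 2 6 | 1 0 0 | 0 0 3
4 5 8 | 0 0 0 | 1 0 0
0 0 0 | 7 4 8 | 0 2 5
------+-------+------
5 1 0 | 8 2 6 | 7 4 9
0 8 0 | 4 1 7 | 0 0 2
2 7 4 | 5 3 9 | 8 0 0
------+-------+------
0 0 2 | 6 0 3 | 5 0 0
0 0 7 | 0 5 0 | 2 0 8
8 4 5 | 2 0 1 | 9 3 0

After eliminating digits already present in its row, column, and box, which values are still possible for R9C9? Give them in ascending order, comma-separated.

Row 9 already contains {1, 2, 3, 4, 5, 8, 9}.
Column 9 already contains {2, 3, 5, 8, 9}.
Its 3×3 block (box 9) already contains {2, 3, 5, 8, 9}.
Removing those from 1–9 leaves {6, 7} as the candidates for R9C9.

6,7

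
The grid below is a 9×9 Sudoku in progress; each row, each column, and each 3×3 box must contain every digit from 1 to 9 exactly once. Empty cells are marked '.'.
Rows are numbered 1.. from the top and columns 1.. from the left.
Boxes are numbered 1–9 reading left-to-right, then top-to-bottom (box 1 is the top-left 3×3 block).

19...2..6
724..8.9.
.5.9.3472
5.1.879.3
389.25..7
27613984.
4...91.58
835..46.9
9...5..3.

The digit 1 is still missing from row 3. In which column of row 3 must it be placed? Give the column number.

Consider where 1 can go in row 3.
row 3, column 1 is out (column 1 already has a 1).
row 3, column 3 is out (column 3 already has a 1).
So the only cell in row 3 that can hold 1 is row 3, column 5.
That is column 5.

5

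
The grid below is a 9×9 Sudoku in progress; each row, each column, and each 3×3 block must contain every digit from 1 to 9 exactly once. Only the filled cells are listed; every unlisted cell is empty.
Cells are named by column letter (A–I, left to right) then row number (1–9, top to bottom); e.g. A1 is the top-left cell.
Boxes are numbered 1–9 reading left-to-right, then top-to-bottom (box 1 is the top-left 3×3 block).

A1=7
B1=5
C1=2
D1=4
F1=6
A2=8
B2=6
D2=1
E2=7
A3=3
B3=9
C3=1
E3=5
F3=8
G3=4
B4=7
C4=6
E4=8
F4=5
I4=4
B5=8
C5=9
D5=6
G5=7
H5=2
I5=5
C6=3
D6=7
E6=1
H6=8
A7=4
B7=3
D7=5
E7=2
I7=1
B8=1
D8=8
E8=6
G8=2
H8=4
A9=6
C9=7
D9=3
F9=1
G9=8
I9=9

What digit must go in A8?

Cell A8 itself could take any of {5, 9} by direct elimination.
Consider where 9 can go in column A.
A4 is out (box 4 already has a 9).
A5 is out (row 5 already has a 9).
A6 is out (box 4 already has a 9).
So the only cell in column A that can hold 9 is A8.
Therefore A8 = 9.

9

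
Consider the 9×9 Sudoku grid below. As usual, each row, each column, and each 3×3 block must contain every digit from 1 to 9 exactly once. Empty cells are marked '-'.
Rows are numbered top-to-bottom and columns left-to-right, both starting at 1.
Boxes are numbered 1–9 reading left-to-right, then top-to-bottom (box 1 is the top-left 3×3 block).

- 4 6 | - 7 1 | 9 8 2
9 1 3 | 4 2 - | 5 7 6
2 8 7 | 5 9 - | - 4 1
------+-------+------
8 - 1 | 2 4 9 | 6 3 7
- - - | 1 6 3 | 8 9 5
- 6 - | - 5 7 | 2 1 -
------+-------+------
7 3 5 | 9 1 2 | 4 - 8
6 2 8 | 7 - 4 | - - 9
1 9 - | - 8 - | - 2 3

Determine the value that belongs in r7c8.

Row 7 already contains {1, 2, 3, 4, 5, 7, 8, 9}.
Column 8 already contains {1, 2, 3, 4, 7, 8, 9}.
Its 3×3 block (box 9) already contains {2, 3, 4, 8, 9}.
The only value from 1–9 not eliminated is 6, so r7c8 = 6.

6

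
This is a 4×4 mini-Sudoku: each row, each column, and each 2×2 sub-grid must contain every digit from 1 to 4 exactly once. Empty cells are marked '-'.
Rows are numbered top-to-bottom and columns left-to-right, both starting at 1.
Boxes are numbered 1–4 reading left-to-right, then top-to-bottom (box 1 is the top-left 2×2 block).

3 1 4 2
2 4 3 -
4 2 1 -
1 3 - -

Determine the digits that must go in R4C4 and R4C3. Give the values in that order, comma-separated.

4,2

For R4C4:
  Row 4 already contains {1, 3}.
  Column 4 already contains {2}.
  Its 2×2 block (box 4) already contains {1}.
  The only value from 1–4 not eliminated is 4, so R4C4 = 4.
For R4C3:
  Row 4 already contains {1, 3}.
  Column 3 already contains {1, 3, 4}.
  Its 2×2 block (box 4) already contains {1}.
  The only value from 1–4 not eliminated is 2, so R4C3 = 2.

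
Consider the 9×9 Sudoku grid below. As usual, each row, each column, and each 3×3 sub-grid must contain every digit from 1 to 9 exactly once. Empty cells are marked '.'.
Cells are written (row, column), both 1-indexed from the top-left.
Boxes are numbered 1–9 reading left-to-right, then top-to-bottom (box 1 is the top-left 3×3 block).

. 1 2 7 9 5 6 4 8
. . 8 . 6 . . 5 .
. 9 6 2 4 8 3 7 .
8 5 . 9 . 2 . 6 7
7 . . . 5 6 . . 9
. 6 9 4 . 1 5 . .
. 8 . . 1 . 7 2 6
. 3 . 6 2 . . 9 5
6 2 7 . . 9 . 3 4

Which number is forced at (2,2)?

Cell (2,2) itself could take any of {4, 7} by direct elimination.
Consider where 7 can go in column 2.
(5,2) is out (row 5 already has a 7).
So the only cell in column 2 that can hold 7 is (2,2).
Therefore (2,2) = 7.

7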